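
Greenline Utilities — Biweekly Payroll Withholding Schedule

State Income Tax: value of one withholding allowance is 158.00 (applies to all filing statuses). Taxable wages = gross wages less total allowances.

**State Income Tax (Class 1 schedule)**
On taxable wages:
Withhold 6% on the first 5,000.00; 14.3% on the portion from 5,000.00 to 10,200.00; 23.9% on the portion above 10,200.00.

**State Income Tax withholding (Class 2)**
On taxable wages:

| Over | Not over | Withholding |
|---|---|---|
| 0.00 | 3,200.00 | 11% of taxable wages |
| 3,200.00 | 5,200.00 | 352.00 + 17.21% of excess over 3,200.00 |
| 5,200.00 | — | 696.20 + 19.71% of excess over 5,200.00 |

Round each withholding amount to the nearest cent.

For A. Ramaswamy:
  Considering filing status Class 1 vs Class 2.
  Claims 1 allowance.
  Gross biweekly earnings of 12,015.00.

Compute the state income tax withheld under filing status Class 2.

State Income Tax (Class 2): taxable = 12,015.00 − 1×158.00 = 11,857.00
  696.20 + 19.71% × (11,857.00 − 5,200.00) = 696.20 + 19.71% × 6,657.00 = 2,008.29

2,008.29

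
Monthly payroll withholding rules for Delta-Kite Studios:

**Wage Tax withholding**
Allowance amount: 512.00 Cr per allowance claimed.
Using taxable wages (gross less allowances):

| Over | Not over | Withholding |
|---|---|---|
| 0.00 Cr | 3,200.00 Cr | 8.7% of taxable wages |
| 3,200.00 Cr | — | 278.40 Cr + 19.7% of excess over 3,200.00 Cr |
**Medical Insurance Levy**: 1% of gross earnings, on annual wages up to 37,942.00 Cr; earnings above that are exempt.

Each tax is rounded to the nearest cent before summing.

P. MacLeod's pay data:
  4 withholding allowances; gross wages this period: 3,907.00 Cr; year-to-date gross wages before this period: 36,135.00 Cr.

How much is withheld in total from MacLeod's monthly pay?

Wage Tax: taxable = 3,907.00 Cr − 4×512.00 Cr = 1,859.00 Cr
  8.7% × 1,859.00 Cr = 161.73 Cr
Medical Insurance Levy: cap 37,942.00 Cr − YTD 36,135.00 Cr = 1,807.00 Cr subject; 1% × 1,807.00 Cr = 18.07 Cr
Total: 161.73 Cr + 18.07 Cr = 179.80 Cr

179.80 Cr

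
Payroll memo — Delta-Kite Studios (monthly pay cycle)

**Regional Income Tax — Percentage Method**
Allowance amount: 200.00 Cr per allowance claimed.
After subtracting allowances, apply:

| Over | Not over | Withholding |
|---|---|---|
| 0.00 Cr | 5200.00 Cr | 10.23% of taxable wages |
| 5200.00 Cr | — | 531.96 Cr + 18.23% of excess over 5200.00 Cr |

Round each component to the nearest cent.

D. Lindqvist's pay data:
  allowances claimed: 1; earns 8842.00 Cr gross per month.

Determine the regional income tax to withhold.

Regional Income Tax: taxable = 8842.00 Cr − 1×200.00 Cr = 8642.00 Cr
  531.96 Cr + 18.23% × (8642.00 Cr − 5200.00 Cr) = 531.96 Cr + 18.23% × 3442.00 Cr = 1159.44 Cr

1159.44 Cr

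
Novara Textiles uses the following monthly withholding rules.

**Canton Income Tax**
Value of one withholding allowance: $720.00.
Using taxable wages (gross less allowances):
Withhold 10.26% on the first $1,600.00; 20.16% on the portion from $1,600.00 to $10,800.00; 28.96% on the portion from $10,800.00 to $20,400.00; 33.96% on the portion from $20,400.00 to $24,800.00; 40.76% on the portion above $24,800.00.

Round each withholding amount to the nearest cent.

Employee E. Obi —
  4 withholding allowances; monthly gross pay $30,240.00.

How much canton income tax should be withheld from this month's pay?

$7,336.74

Canton Income Tax: taxable = $30,240.00 − 4×$720.00 = $27,360.00
  $6,293.28 + 40.76% × ($27,360.00 − $24,800.00) = $6,293.28 + 40.76% × $2,560.00 = $7,336.74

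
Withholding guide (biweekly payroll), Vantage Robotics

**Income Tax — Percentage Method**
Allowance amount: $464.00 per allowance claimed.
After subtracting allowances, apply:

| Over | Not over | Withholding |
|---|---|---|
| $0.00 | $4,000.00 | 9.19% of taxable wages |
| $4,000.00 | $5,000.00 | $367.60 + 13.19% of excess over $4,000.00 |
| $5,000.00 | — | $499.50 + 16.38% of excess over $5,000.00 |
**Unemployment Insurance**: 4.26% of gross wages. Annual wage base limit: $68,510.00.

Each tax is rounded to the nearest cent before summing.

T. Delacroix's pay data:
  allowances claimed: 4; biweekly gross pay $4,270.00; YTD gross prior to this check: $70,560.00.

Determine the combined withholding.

$221.85

Income Tax: taxable = $4,270.00 − 4×$464.00 = $2,414.00
  9.19% × $2,414.00 = $221.85
Unemployment Insurance: YTD $70,560.00 ≥ cap $68,510.00 → $0.00
Total: $221.85 + $0.00 = $221.85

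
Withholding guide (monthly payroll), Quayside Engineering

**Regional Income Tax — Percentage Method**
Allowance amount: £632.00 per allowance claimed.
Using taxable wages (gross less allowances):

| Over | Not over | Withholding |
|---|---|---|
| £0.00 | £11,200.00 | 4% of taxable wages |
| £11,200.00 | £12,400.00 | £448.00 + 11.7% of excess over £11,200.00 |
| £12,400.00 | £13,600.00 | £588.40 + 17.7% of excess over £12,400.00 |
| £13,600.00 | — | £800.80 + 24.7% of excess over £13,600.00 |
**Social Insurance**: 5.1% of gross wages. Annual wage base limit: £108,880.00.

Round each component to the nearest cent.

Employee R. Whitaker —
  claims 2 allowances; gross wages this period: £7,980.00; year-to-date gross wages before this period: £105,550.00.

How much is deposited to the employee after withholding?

£7,541.53

Regional Income Tax: taxable = £7,980.00 − 2×£632.00 = £6,716.00
  4% × £6,716.00 = £268.64
Social Insurance: cap £108,880.00 − YTD £105,550.00 = £3,330.00 subject; 5.1% × £3,330.00 = £169.83
Total withheld: £268.64 + £169.83 = £438.47
Net pay: £7,980.00 − £438.47 = £7,541.53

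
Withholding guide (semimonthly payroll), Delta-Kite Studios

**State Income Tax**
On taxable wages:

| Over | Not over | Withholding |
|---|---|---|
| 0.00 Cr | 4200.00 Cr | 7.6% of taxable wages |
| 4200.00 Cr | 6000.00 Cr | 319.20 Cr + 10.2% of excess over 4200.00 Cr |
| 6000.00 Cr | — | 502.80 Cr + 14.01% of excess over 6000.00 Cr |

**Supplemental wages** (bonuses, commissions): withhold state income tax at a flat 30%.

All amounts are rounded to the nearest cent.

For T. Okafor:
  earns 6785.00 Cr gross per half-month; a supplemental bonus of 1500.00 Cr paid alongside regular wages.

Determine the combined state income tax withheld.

1062.78 Cr

State Income Tax: taxable = 6785.00 Cr
  502.80 Cr + 14.01% × (6785.00 Cr − 6000.00 Cr) = 502.80 Cr + 14.01% × 785.00 Cr = 612.78 Cr
Supplemental (30% flat on bonus): 30% × 1500.00 Cr = 450.00 Cr
Total state income tax: 612.78 Cr + 450.00 Cr = 1062.78 Cr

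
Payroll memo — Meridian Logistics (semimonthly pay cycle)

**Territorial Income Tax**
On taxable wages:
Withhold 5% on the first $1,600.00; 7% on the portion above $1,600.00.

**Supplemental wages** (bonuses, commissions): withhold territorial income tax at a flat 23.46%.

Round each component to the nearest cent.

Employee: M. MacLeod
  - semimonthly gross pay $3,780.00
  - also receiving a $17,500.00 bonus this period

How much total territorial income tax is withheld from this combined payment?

$4,338.10

Territorial Income Tax: taxable = $3,780.00
  $80.00 + 7% × ($3,780.00 − $1,600.00) = $80.00 + 7% × $2,180.00 = $232.60
Supplemental (23.46% flat on bonus): 23.46% × $17,500.00 = $4,105.50
Total territorial income tax: $232.60 + $4,105.50 = $4,338.10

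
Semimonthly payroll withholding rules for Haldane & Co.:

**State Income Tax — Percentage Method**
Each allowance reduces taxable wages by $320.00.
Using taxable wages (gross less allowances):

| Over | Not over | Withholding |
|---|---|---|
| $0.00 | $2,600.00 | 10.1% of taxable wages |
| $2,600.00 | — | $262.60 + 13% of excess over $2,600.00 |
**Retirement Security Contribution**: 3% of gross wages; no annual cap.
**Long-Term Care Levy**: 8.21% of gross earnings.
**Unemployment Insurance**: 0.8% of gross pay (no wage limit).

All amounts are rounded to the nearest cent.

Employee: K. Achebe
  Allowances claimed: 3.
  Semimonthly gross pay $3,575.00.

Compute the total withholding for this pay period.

State Income Tax: taxable = $3,575.00 − 3×$320.00 = $2,615.00
  $262.60 + 13% × ($2,615.00 − $2,600.00) = $262.60 + 13% × $15.00 = $264.55
Retirement Security Contribution: 3% × $3,575.00 = $107.25
Long-Term Care Levy: 8.21% × $3,575.00 = $293.51
Unemployment Insurance: 0.8% × $3,575.00 = $28.60
Total: $264.55 + $107.25 + $293.51 + $28.60 = $693.91

$693.91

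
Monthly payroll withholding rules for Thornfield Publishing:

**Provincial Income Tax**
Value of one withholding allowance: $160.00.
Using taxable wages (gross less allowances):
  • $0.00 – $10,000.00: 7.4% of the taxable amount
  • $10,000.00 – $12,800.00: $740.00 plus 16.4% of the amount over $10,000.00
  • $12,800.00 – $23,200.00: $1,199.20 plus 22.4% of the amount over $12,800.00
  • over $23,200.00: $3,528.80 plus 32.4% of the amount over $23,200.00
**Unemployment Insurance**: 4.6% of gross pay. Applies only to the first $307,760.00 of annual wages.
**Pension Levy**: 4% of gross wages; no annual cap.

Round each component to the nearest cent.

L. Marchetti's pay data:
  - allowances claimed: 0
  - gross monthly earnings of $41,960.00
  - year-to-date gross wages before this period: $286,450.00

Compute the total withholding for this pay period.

$12,265.70

Provincial Income Tax: taxable = $41,960.00
  $3,528.80 + 32.4% × ($41,960.00 − $23,200.00) = $3,528.80 + 32.4% × $18,760.00 = $9,607.04
Unemployment Insurance: cap $307,760.00 − YTD $286,450.00 = $21,310.00 subject; 4.6% × $21,310.00 = $980.26
Pension Levy: 4% × $41,960.00 = $1,678.40
Total: $9,607.04 + $980.26 + $1,678.40 = $12,265.70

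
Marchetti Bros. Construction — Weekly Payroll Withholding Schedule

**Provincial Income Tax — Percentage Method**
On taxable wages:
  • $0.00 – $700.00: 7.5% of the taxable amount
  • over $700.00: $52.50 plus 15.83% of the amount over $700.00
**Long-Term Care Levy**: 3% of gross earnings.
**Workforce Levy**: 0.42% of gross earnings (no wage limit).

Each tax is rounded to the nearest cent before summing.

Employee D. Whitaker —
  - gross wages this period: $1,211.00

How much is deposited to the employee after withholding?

$1,036.19

Provincial Income Tax: taxable = $1,211.00
  $52.50 + 15.83% × ($1,211.00 − $700.00) = $52.50 + 15.83% × $511.00 = $133.39
Long-Term Care Levy: 3% × $1,211.00 = $36.33
Workforce Levy: 0.42% × $1,211.00 = $5.09
Total withheld: $133.39 + $36.33 + $5.09 = $174.81
Net pay: $1,211.00 − $174.81 = $1,036.19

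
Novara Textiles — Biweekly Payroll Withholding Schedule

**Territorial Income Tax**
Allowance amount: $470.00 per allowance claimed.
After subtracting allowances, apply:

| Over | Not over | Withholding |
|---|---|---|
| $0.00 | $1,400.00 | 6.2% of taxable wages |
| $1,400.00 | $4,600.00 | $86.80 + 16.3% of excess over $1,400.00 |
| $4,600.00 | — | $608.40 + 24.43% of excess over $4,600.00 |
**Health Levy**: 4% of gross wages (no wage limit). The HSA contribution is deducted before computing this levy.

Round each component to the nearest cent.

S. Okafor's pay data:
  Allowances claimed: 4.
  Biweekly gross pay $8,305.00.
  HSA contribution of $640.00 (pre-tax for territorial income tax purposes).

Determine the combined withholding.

$1,204.50

Territorial Income Tax: taxable = $8,305.00 − $640.00 − 4×$470.00 = $5,785.00
  $608.40 + 24.43% × ($5,785.00 − $4,600.00) = $608.40 + 24.43% × $1,185.00 = $897.90
Health Levy: 4% × $7,665.00 = $306.60
Total: $897.90 + $306.60 = $1,204.50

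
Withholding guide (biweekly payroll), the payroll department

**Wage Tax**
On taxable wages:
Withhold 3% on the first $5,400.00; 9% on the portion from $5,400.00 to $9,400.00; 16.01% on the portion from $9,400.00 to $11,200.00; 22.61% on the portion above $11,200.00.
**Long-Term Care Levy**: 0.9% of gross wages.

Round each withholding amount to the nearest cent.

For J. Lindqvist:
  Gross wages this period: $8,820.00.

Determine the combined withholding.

Wage Tax: taxable = $8,820.00
  $162.00 + 9% × ($8,820.00 − $5,400.00) = $162.00 + 9% × $3,420.00 = $469.80
Long-Term Care Levy: 0.9% × $8,820.00 = $79.38
Total: $469.80 + $79.38 = $549.18

$549.18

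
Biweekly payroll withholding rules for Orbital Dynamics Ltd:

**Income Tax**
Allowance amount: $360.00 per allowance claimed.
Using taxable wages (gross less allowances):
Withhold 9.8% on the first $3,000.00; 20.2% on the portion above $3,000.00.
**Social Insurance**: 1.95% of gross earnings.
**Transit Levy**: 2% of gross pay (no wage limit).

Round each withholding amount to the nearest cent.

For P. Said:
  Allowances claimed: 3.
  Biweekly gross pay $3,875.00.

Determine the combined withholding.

Income Tax: taxable = $3,875.00 − 3×$360.00 = $2,795.00
  9.8% × $2,795.00 = $273.91
Social Insurance: 1.95% × $3,875.00 = $75.56
Transit Levy: 2% × $3,875.00 = $77.50
Total: $273.91 + $75.56 + $77.50 = $426.97

$426.97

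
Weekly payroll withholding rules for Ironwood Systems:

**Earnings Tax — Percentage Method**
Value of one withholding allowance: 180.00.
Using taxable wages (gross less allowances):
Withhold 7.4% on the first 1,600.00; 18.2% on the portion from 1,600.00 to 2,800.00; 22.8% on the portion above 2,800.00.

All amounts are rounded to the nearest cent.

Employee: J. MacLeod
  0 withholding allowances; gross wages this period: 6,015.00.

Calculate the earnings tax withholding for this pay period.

1,069.82

Earnings Tax: taxable = 6,015.00
  336.80 + 22.8% × (6,015.00 − 2,800.00) = 336.80 + 22.8% × 3,215.00 = 1,069.82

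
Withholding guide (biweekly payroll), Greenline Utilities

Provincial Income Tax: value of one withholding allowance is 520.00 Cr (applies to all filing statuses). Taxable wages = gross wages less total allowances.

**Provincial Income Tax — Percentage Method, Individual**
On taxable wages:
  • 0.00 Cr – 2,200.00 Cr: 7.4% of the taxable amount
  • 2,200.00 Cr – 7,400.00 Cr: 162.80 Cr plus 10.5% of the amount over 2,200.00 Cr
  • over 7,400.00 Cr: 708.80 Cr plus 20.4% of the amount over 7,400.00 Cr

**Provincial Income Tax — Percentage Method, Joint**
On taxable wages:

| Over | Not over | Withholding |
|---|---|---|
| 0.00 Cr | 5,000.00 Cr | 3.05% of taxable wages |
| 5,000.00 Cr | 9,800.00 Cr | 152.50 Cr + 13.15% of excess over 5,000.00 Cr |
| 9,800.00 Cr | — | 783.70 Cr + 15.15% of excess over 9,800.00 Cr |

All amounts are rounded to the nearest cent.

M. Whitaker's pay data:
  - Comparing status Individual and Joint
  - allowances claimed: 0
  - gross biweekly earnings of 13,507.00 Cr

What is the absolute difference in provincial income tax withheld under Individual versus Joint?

Provincial Income Tax (Individual): taxable = 13,507.00 Cr
  708.80 Cr + 20.4% × (13,507.00 Cr − 7,400.00 Cr) = 708.80 Cr + 20.4% × 6,107.00 Cr = 1,954.63 Cr
Provincial Income Tax (Joint): taxable = 13,507.00 Cr
  783.70 Cr + 15.15% × (13,507.00 Cr − 9,800.00 Cr) = 783.70 Cr + 15.15% × 3,707.00 Cr = 1,345.31 Cr
Difference: |1,954.63 Cr − 1,345.31 Cr| = 609.32 Cr (higher under Individual)

609.32 Cr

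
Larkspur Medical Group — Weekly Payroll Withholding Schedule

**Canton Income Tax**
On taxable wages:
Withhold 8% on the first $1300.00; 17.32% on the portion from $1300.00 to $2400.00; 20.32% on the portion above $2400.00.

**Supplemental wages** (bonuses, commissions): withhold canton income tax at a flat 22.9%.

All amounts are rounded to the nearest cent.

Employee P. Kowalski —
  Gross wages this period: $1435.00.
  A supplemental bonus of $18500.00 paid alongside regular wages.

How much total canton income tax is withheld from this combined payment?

Canton Income Tax: taxable = $1435.00
  $104.00 + 17.32% × ($1435.00 − $1300.00) = $104.00 + 17.32% × $135.00 = $127.38
Supplemental (22.9% flat on bonus): 22.9% × $18500.00 = $4236.50
Total canton income tax: $127.38 + $4236.50 = $4363.88

$4363.88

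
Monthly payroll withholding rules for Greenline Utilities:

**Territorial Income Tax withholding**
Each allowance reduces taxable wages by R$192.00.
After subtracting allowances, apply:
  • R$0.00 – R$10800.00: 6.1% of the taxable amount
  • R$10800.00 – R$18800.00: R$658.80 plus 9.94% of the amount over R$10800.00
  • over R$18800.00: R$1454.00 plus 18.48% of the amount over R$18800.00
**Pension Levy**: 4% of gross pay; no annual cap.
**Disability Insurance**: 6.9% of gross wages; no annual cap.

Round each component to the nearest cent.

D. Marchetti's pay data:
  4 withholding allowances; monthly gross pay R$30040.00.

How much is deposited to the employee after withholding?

R$23376.41

Territorial Income Tax: taxable = R$30040.00 − 4×R$192.00 = R$29272.00
  R$1454.00 + 18.48% × (R$29272.00 − R$18800.00) = R$1454.00 + 18.48% × R$10472.00 = R$3389.23
Pension Levy: 4% × R$30040.00 = R$1201.60
Disability Insurance: 6.9% × R$30040.00 = R$2072.76
Total withheld: R$3389.23 + R$1201.60 + R$2072.76 = R$6663.59
Net pay: R$30040.00 − R$6663.59 = R$23376.41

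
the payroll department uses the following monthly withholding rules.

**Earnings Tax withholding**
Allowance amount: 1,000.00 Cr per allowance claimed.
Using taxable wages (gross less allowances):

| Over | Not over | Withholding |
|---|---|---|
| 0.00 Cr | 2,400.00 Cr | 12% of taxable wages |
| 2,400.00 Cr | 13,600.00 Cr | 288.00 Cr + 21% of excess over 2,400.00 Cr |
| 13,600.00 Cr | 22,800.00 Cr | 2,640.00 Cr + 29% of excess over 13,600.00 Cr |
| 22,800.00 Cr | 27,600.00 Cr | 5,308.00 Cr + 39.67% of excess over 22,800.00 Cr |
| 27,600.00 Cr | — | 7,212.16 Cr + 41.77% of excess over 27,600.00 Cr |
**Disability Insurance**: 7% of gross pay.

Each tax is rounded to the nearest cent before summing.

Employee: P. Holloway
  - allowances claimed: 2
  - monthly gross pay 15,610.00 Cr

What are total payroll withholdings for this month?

Earnings Tax: taxable = 15,610.00 Cr − 2×1,000.00 Cr = 13,610.00 Cr
  2,640.00 Cr + 29% × (13,610.00 Cr − 13,600.00 Cr) = 2,640.00 Cr + 29% × 10.00 Cr = 2,642.90 Cr
Disability Insurance: 7% × 15,610.00 Cr = 1,092.70 Cr
Total: 2,642.90 Cr + 1,092.70 Cr = 3,735.60 Cr

3,735.60 Cr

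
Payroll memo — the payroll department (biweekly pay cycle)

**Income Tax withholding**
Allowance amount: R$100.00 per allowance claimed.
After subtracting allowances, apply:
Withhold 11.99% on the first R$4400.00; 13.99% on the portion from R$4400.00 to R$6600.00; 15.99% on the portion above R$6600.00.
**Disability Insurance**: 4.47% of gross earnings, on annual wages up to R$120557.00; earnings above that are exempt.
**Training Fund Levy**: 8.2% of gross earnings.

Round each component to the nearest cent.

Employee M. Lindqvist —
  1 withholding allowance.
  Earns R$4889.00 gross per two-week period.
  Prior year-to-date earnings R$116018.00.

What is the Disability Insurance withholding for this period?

Disability Insurance: cap R$120557.00 − YTD R$116018.00 = R$4539.00 subject; 4.47% × R$4539.00 = R$202.89

R$202.89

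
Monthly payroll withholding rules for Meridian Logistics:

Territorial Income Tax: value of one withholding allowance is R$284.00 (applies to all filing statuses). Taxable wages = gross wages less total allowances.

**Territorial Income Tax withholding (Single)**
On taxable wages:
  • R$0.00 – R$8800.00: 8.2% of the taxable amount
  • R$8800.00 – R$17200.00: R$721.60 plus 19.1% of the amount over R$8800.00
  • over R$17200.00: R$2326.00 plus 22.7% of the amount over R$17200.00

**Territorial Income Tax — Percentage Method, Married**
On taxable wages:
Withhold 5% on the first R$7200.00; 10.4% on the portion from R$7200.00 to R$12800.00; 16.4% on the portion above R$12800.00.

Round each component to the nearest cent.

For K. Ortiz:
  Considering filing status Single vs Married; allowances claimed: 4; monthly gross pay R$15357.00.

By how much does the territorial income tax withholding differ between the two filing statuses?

R$581.57

Territorial Income Tax (Single): taxable = R$15357.00 − 4×R$284.00 = R$14221.00
  R$721.60 + 19.1% × (R$14221.00 − R$8800.00) = R$721.60 + 19.1% × R$5421.00 = R$1757.01
Territorial Income Tax (Married): taxable = R$15357.00 − 4×R$284.00 = R$14221.00
  R$942.40 + 16.4% × (R$14221.00 − R$12800.00) = R$942.40 + 16.4% × R$1421.00 = R$1175.44
Difference: |R$1757.01 − R$1175.44| = R$581.57 (higher under Single)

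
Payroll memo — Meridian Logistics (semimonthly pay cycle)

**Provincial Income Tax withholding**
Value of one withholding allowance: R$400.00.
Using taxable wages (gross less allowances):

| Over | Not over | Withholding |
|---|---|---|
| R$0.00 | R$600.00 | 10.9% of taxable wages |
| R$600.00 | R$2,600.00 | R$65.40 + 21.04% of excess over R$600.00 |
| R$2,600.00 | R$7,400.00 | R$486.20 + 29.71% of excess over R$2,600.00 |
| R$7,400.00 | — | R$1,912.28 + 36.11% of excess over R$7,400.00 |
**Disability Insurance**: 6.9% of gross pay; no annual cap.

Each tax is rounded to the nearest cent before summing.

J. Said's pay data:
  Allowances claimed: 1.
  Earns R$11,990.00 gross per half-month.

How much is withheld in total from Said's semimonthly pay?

R$4,252.60

Provincial Income Tax: taxable = R$11,990.00 − 1×R$400.00 = R$11,590.00
  R$1,912.28 + 36.11% × (R$11,590.00 − R$7,400.00) = R$1,912.28 + 36.11% × R$4,190.00 = R$3,425.29
Disability Insurance: 6.9% × R$11,990.00 = R$827.31
Total: R$3,425.29 + R$827.31 = R$4,252.60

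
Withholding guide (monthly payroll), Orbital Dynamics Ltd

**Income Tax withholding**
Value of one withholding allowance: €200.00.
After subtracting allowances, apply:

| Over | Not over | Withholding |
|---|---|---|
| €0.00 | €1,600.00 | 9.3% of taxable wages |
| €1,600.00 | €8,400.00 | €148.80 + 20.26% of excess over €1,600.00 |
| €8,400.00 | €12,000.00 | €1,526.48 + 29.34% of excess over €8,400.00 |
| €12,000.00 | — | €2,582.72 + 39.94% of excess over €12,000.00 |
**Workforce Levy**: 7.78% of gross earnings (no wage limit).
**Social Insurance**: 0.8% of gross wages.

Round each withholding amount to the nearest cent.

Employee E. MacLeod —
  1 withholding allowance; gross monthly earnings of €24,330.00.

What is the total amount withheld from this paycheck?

€9,514.95

Income Tax: taxable = €24,330.00 − 1×€200.00 = €24,130.00
  €2,582.72 + 39.94% × (€24,130.00 − €12,000.00) = €2,582.72 + 39.94% × €12,130.00 = €7,427.44
Workforce Levy: 7.78% × €24,330.00 = €1,892.87
Social Insurance: 0.8% × €24,330.00 = €194.64
Total: €7,427.44 + €1,892.87 + €194.64 = €9,514.95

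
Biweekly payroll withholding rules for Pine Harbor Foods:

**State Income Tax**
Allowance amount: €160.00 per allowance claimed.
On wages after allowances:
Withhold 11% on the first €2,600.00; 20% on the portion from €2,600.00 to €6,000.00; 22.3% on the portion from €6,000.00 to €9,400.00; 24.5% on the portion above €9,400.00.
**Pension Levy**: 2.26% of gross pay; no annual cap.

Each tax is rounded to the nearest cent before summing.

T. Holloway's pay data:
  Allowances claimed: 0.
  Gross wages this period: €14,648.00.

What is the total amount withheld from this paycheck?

€3,341.00

State Income Tax: taxable = €14,648.00
  €1,724.20 + 24.5% × (€14,648.00 − €9,400.00) = €1,724.20 + 24.5% × €5,248.00 = €3,009.96
Pension Levy: 2.26% × €14,648.00 = €331.04
Total: €3,009.96 + €331.04 = €3,341.00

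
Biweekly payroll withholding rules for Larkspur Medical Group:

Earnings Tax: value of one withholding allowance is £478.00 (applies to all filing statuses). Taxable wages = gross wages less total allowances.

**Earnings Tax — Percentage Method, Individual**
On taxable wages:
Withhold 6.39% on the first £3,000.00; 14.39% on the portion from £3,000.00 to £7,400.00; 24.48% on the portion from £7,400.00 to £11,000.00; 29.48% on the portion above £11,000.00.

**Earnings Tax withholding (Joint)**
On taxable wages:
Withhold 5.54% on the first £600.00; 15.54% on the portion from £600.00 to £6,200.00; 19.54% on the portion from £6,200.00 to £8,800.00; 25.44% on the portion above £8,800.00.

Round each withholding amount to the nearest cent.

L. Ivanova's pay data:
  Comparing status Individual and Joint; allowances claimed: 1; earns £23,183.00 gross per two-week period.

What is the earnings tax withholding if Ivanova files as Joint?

Earnings Tax (Joint): taxable = £23,183.00 − 1×£478.00 = £22,705.00
  £1,411.52 + 25.44% × (£22,705.00 − £8,800.00) = £1,411.52 + 25.44% × £13,905.00 = £4,948.95

£4,948.95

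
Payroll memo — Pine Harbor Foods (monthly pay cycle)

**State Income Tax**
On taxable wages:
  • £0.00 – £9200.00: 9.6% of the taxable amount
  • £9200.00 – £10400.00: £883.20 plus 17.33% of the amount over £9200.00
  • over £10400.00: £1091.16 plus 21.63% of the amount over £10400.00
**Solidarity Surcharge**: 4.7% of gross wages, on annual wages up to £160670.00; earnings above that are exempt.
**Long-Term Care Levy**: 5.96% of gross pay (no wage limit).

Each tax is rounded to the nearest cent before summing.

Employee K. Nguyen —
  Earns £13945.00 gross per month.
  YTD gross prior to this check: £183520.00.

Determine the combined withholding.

State Income Tax: taxable = £13945.00
  £1091.16 + 21.63% × (£13945.00 − £10400.00) = £1091.16 + 21.63% × £3545.00 = £1857.94
Solidarity Surcharge: YTD £183520.00 ≥ cap £160670.00 → £0.00
Long-Term Care Levy: 5.96% × £13945.00 = £831.12
Total: £1857.94 + £0.00 + £831.12 = £2689.06

£2689.06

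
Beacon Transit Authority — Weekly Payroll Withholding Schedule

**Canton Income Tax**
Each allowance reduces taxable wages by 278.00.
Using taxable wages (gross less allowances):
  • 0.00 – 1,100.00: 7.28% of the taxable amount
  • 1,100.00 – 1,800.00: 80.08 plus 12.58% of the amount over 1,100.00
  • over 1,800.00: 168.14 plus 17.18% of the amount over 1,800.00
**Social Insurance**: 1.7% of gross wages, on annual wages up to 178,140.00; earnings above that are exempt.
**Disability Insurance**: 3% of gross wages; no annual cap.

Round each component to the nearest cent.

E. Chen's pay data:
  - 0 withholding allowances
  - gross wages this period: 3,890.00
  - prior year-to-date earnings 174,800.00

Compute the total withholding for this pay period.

Canton Income Tax: taxable = 3,890.00
  168.14 + 17.18% × (3,890.00 − 1,800.00) = 168.14 + 17.18% × 2,090.00 = 527.20
Social Insurance: cap 178,140.00 − YTD 174,800.00 = 3,340.00 subject; 1.7% × 3,340.00 = 56.78
Disability Insurance: 3% × 3,890.00 = 116.70
Total: 527.20 + 56.78 + 116.70 = 700.68

700.68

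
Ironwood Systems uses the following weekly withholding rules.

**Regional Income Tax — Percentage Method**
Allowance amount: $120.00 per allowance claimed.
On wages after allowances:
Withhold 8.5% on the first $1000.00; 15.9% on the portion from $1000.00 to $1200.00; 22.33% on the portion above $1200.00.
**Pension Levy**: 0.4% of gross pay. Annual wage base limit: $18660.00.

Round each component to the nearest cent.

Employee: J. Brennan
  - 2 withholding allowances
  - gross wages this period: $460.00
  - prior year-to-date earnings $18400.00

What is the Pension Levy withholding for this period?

$1.04

Pension Levy: cap $18660.00 − YTD $18400.00 = $260.00 subject; 0.4% × $260.00 = $1.04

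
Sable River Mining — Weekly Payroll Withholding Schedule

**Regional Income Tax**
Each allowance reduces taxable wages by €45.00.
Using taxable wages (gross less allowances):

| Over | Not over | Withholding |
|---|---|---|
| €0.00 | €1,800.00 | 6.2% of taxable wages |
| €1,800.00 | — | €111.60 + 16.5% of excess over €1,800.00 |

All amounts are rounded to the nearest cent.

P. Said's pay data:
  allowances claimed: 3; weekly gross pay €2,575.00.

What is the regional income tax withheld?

€217.20

Regional Income Tax: taxable = €2,575.00 − 3×€45.00 = €2,440.00
  €111.60 + 16.5% × (€2,440.00 − €1,800.00) = €111.60 + 16.5% × €640.00 = €217.20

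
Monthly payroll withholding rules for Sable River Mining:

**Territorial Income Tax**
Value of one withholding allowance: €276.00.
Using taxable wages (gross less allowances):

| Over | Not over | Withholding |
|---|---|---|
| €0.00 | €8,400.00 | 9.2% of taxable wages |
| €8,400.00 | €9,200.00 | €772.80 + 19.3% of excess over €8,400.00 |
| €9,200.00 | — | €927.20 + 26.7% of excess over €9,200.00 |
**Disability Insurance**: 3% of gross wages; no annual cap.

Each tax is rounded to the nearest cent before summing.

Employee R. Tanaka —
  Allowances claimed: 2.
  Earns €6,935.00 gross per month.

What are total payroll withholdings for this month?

Territorial Income Tax: taxable = €6,935.00 − 2×€276.00 = €6,383.00
  9.2% × €6,383.00 = €587.24
Disability Insurance: 3% × €6,935.00 = €208.05
Total: €587.24 + €208.05 = €795.29

€795.29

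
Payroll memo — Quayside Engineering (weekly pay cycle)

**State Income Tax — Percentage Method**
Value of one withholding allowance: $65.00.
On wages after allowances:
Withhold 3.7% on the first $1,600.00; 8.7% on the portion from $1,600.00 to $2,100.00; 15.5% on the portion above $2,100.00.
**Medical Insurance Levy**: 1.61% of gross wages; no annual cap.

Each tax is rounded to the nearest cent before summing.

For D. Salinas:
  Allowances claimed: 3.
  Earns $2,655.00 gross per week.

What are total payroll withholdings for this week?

State Income Tax: taxable = $2,655.00 − 3×$65.00 = $2,460.00
  $102.70 + 15.5% × ($2,460.00 − $2,100.00) = $102.70 + 15.5% × $360.00 = $158.50
Medical Insurance Levy: 1.61% × $2,655.00 = $42.75
Total: $158.50 + $42.75 = $201.25

$201.25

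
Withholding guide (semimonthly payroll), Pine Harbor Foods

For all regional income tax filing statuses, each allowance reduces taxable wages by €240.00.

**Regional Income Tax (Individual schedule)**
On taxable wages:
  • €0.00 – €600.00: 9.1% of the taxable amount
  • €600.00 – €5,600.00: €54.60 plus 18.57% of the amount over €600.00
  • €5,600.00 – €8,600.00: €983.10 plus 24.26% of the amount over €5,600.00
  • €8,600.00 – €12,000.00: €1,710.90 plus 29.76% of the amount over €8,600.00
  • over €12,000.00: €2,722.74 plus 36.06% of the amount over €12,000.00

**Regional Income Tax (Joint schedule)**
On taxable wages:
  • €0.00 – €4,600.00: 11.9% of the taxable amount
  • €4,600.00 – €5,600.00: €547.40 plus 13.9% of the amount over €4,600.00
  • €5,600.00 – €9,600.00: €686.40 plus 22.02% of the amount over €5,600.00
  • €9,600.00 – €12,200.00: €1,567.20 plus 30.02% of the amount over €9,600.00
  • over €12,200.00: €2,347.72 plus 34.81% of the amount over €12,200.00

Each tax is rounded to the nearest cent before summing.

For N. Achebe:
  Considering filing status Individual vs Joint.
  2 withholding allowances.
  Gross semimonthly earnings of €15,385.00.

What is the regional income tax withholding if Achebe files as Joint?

€3,289.33

Regional Income Tax (Joint): taxable = €15,385.00 − 2×€240.00 = €14,905.00
  €2,347.72 + 34.81% × (€14,905.00 − €12,200.00) = €2,347.72 + 34.81% × €2,705.00 = €3,289.33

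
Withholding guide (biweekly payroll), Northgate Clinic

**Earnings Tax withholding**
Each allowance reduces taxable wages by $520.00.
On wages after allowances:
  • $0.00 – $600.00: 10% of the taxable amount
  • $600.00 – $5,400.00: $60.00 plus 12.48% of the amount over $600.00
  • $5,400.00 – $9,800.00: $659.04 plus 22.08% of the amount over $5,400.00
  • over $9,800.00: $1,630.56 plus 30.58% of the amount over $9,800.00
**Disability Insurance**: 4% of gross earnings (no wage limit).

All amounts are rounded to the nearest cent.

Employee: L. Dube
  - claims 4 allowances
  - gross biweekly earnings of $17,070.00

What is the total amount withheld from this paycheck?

$3,900.46

Earnings Tax: taxable = $17,070.00 − 4×$520.00 = $14,990.00
  $1,630.56 + 30.58% × ($14,990.00 − $9,800.00) = $1,630.56 + 30.58% × $5,190.00 = $3,217.66
Disability Insurance: 4% × $17,070.00 = $682.80
Total: $3,217.66 + $682.80 = $3,900.46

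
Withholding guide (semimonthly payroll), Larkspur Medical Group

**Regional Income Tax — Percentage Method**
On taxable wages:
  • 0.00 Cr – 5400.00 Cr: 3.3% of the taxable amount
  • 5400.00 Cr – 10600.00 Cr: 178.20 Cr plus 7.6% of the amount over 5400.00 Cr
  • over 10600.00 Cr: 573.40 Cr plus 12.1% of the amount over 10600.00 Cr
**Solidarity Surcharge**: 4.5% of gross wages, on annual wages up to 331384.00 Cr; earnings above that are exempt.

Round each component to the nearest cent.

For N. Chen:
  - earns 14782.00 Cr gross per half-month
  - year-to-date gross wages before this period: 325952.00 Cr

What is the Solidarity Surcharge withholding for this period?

Solidarity Surcharge: cap 331384.00 Cr − YTD 325952.00 Cr = 5432.00 Cr subject; 4.5% × 5432.00 Cr = 244.44 Cr

244.44 Cr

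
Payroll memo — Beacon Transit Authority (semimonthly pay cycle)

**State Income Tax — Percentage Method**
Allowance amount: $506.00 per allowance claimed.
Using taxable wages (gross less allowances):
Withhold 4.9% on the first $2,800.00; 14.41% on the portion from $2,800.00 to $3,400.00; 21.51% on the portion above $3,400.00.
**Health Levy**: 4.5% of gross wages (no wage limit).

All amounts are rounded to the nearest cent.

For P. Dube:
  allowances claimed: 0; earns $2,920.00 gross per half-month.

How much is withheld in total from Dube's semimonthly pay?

State Income Tax: taxable = $2,920.00
  $137.20 + 14.41% × ($2,920.00 − $2,800.00) = $137.20 + 14.41% × $120.00 = $154.49
Health Levy: 4.5% × $2,920.00 = $131.40
Total: $154.49 + $131.40 = $285.89

$285.89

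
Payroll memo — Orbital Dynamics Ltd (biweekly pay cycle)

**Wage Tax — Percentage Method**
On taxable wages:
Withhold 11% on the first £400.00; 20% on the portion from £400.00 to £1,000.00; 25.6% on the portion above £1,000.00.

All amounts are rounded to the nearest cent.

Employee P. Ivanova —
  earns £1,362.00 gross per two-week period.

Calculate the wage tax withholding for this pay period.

Wage Tax: taxable = £1,362.00
  £164.00 + 25.6% × (£1,362.00 − £1,000.00) = £164.00 + 25.6% × £362.00 = £256.67

£256.67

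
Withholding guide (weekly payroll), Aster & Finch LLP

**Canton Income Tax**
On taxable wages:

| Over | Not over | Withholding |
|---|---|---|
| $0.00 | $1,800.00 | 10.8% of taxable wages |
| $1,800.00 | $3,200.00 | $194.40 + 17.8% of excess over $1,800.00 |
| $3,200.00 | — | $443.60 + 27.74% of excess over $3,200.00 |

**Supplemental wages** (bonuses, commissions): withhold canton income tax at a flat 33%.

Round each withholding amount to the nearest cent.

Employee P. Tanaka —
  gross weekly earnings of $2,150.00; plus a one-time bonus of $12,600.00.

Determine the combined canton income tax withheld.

Canton Income Tax: taxable = $2,150.00
  $194.40 + 17.8% × ($2,150.00 − $1,800.00) = $194.40 + 17.8% × $350.00 = $256.70
Supplemental (33% flat on bonus): 33% × $12,600.00 = $4,158.00
Total canton income tax: $256.70 + $4,158.00 = $4,414.70

$4,414.70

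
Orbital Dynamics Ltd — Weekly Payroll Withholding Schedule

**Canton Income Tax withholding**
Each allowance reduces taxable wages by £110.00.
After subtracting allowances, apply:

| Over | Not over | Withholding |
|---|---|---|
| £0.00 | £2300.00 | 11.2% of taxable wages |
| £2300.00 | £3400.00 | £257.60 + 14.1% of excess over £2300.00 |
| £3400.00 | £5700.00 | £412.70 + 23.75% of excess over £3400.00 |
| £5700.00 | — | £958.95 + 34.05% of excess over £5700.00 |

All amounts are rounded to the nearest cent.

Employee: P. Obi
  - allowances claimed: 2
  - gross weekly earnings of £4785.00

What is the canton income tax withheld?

£689.39

Canton Income Tax: taxable = £4785.00 − 2×£110.00 = £4565.00
  £412.70 + 23.75% × (£4565.00 − £3400.00) = £412.70 + 23.75% × £1165.00 = £689.39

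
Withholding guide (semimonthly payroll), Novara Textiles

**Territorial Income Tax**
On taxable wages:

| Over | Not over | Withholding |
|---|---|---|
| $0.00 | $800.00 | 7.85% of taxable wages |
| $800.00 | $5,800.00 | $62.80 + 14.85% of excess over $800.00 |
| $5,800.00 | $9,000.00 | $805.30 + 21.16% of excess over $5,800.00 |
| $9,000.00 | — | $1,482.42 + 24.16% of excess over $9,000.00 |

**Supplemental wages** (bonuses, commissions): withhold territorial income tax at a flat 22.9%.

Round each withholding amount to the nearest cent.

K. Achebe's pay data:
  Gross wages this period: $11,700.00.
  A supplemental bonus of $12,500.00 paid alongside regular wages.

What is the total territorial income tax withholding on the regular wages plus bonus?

$4,997.24

Territorial Income Tax: taxable = $11,700.00
  $1,482.42 + 24.16% × ($11,700.00 − $9,000.00) = $1,482.42 + 24.16% × $2,700.00 = $2,134.74
Supplemental (22.9% flat on bonus): 22.9% × $12,500.00 = $2,862.50
Total territorial income tax: $2,134.74 + $2,862.50 = $4,997.24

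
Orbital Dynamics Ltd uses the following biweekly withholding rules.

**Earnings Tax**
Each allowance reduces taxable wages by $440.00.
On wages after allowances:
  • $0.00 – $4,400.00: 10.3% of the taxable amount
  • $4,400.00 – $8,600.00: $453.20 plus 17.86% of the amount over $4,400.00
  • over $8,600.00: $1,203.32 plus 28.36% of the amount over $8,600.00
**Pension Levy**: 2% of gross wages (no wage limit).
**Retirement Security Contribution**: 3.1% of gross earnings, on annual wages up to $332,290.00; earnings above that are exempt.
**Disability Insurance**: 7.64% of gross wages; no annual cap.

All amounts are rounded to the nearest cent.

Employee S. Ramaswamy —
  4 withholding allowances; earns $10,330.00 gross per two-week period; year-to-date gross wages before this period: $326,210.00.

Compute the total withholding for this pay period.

Earnings Tax: taxable = $10,330.00 − 4×$440.00 = $8,570.00
  $453.20 + 17.86% × ($8,570.00 − $4,400.00) = $453.20 + 17.86% × $4,170.00 = $1,197.96
Pension Levy: 2% × $10,330.00 = $206.60
Retirement Security Contribution: cap $332,290.00 − YTD $326,210.00 = $6,080.00 subject; 3.1% × $6,080.00 = $188.48
Disability Insurance: 7.64% × $10,330.00 = $789.21
Total: $1,197.96 + $206.60 + $188.48 + $789.21 = $2,382.25

$2,382.25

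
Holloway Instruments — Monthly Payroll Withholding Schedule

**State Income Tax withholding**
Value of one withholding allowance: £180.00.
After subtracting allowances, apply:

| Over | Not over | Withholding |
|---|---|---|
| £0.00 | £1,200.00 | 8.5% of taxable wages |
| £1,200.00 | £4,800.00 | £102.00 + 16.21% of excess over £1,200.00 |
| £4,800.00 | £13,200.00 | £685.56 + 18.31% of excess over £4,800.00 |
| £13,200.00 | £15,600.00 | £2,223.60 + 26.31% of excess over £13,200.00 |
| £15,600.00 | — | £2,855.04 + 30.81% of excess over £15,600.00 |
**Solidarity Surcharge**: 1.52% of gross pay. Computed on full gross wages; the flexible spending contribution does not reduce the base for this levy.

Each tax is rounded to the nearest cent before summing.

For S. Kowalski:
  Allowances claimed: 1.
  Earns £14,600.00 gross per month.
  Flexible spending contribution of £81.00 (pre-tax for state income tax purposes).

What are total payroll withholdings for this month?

State Income Tax: taxable = £14,600.00 − £81.00 − 1×£180.00 = £14,339.00
  £2,223.60 + 26.31% × (£14,339.00 − £13,200.00) = £2,223.60 + 26.31% × £1,139.00 = £2,523.27
Solidarity Surcharge: 1.52% × £14,600.00 = £221.92
Total: £2,523.27 + £221.92 = £2,745.19

£2,745.19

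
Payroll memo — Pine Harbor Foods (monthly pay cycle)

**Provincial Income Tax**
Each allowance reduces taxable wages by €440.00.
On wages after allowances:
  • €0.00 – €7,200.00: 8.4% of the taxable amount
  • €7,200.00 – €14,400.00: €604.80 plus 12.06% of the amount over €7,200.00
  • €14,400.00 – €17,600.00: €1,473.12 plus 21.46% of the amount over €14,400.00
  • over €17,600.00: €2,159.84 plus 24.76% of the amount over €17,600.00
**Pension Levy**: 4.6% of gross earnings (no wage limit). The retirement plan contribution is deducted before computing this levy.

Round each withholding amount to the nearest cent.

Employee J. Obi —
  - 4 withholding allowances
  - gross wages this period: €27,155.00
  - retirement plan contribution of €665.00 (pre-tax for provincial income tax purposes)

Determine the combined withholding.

Provincial Income Tax: taxable = €27,155.00 − €665.00 − 4×€440.00 = €24,730.00
  €2,159.84 + 24.76% × (€24,730.00 − €17,600.00) = €2,159.84 + 24.76% × €7,130.00 = €3,925.23
Pension Levy: 4.6% × €26,490.00 = €1,218.54
Total: €3,925.23 + €1,218.54 = €5,143.77

€5,143.77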